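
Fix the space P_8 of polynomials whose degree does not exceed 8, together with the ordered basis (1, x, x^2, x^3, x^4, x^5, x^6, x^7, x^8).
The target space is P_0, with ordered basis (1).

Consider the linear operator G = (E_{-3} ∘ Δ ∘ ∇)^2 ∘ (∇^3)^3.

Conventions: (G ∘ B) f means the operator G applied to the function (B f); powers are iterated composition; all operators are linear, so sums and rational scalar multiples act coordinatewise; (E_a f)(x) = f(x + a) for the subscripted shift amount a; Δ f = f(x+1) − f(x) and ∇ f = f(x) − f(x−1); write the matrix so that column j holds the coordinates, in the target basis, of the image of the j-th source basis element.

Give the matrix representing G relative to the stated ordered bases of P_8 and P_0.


the matrix is [[0, 0, 0, 0, 0, 0, 0, 0, 0]] (rows listed top to bottom)

image of 1: 0
image of x: 0
image of x^2: 0
image of x^3: 0
image of x^4: 0
image of x^5: 0
image of x^6: 0
image of x^7: 0
image of x^8: 0
each image's coordinates form column j of the matrix


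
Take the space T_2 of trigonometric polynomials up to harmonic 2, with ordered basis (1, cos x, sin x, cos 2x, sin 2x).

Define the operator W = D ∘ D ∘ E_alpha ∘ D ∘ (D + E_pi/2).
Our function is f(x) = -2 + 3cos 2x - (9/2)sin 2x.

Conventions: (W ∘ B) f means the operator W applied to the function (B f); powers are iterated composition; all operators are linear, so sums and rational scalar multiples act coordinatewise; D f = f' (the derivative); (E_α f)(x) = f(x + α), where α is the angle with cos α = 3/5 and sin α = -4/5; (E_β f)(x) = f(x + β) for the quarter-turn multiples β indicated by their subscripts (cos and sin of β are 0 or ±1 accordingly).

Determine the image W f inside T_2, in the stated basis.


D f = -9cos 2x - 6sin 2x
E_pi/2 f = -2 - 3cos 2x + (9/2)sin 2x
(D + E_pi/2) f = -2 - 12cos 2x - (3/2)sin 2x
D (D + E_pi/2) f = -3cos 2x + 24sin 2x
E_alpha D (D + E_pi/2) f = -(111/5)cos 2x - (48/5)sin 2x
D (E_alpha ∘ D) (D + E_pi/2) f = -(96/5)cos 2x + (222/5)sin 2x
D D (E_alpha ∘ D) (D + E_pi/2) f = (444/5)cos 2x + (192/5)sin 2x

the image equals g(x) = (444/5)cos 2x + (192/5)sin 2x


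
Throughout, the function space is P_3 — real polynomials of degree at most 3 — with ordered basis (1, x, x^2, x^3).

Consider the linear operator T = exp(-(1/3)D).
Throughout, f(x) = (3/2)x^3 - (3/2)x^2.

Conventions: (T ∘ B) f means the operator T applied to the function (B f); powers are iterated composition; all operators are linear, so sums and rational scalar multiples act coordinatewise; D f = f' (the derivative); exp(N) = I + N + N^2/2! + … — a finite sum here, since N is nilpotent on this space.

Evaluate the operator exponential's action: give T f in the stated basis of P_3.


the image equals g(x) = (3/2)x^3 - 3x^2 + (3/2)x - 2/9

order-1 term: -(3/2)x^2 + x
order-2 term: (1/2)x - 1/6
order-3 term: -1/18
the series for exp(-(1/3)D) f terminates at order 3
exp(-(1/3)D) f = (3/2)x^3 - 3x^2 + (3/2)x - 2/9


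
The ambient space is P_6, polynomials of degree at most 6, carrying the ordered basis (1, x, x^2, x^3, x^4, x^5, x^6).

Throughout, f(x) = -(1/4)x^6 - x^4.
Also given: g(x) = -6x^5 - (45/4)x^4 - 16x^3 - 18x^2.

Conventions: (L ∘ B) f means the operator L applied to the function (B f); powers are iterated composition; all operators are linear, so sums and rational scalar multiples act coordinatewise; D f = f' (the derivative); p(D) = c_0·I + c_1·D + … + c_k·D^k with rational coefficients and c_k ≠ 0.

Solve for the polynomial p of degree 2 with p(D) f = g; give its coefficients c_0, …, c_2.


D^0 f = -(1/4)x^6 - x^4
D^1 f = -(3/2)x^5 - 4x^3
D^2 f = -(15/2)x^4 - 12x^2
matching coefficients of g against c_0 f + c_1 Df + … from the top degree down determines the c_i
solution: c_0 = 0, c_1 = 4, c_2 = 3/2

c_0 = 0, c_1 = 4, c_2 = 3/2


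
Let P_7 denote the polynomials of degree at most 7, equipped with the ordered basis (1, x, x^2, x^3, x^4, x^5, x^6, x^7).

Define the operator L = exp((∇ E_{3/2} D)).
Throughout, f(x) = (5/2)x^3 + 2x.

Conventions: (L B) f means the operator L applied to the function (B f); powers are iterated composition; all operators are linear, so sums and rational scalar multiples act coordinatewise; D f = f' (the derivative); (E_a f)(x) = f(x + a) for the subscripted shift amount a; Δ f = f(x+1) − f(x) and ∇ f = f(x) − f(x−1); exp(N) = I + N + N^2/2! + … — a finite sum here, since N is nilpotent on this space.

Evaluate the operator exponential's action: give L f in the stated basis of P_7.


the image equals g(x) = (5/2)x^3 + 17x + 15

order-1 term: 15x + 15
the series for exp((∇ E_{3/2} D)) f terminates at order 1
exp((∇ E_{3/2} D)) f = (5/2)x^3 + 17x + 15


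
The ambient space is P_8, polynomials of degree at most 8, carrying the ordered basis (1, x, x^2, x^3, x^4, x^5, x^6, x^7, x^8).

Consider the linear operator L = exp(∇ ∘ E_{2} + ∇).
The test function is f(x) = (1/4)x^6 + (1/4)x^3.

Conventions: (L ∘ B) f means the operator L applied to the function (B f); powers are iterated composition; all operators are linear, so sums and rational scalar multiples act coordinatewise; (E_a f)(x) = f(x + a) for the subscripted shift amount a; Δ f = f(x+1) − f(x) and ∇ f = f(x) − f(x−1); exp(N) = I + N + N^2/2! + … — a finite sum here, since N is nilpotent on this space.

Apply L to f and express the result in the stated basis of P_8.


order-1 term: 3x^5 + (15/2)x^4 + 40x^3 + 54x^2 + (99/2)x + 35/2
order-2 term: 15x^4 + 60x^3 + 285x^2 + 453x + 364
order-3 term: 40x^3 + 180x^2 + 660x + 722
order-4 term: 60x^2 + 240x + 500
order-5 term: 48x + 120
order-6 term: 16
the series for exp(∇ ∘ E_{2} + ∇) f terminates at order 6
exp(∇ ∘ E_{2} + ∇) f = (1/4)x^6 + 3x^5 + (45/2)x^4 + (561/4)x^3 + 579x^2 + (2901/2)x + 3479/2

g(x) = (1/4)x^6 + 3x^5 + (45/2)x^4 + (561/4)x^3 + 579x^2 + (2901/2)x + 3479/2


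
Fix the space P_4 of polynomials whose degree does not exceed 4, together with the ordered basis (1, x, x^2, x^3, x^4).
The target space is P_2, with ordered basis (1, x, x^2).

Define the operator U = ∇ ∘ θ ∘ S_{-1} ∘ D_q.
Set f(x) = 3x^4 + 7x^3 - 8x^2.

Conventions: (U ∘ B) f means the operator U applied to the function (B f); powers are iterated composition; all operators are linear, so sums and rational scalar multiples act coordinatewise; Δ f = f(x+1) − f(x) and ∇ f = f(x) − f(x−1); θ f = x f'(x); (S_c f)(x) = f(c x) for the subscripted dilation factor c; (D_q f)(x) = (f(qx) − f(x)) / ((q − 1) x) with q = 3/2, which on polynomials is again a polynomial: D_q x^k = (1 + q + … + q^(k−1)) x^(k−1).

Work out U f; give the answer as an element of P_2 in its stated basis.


the result is g(x) = -(1755/8)x^2 + (2819/8)x - 957/8

D_q f = (195/8)x^3 + (133/4)x^2 - 20x
S_{-1} D_q f = -(195/8)x^3 + (133/4)x^2 + 20x
θ (S_{-1} ∘ D_q) f = -(585/8)x^3 + (133/2)x^2 + 20x
∇ θ (S_{-1} ∘ D_q) f = -(1755/8)x^2 + (2819/8)x - 957/8


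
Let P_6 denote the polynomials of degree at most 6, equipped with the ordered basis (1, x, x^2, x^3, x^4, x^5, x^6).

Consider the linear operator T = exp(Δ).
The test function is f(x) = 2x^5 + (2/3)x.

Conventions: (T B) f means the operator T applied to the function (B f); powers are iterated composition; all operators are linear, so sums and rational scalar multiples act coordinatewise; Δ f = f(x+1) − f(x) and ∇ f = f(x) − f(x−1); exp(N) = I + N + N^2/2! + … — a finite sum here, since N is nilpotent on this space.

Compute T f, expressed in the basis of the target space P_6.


order-1 term: 10x^4 + 20x^3 + 20x^2 + 10x + 8/3
order-2 term: 20x^3 + 60x^2 + 70x + 30
order-3 term: 20x^2 + 60x + 50
order-4 term: 10x + 20
order-5 term: 2
the series for exp(Δ) f terminates at order 5
exp(Δ) f = 2x^5 + 10x^4 + 40x^3 + 100x^2 + (452/3)x + 314/3

g(x) = 2x^5 + 10x^4 + 40x^3 + 100x^2 + (452/3)x + 314/3


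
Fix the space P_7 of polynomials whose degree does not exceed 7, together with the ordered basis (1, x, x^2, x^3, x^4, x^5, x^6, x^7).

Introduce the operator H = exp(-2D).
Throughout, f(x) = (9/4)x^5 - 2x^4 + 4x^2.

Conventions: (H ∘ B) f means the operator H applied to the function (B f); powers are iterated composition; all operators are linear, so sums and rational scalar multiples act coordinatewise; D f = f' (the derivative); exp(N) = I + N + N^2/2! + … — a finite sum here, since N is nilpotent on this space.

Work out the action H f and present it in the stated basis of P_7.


the result is g(x) = (9/4)x^5 - (49/2)x^4 + 106x^3 - 224x^2 + 228x - 88

order-1 term: -(45/2)x^4 + 16x^3 - 16x
order-2 term: 90x^3 - 48x^2 + 16
order-3 term: -180x^2 + 64x
order-4 term: 180x - 32
order-5 term: -72
the series for exp(-2D) f terminates at order 5
exp(-2D) f = (9/4)x^5 - (49/2)x^4 + 106x^3 - 224x^2 + 228x - 88


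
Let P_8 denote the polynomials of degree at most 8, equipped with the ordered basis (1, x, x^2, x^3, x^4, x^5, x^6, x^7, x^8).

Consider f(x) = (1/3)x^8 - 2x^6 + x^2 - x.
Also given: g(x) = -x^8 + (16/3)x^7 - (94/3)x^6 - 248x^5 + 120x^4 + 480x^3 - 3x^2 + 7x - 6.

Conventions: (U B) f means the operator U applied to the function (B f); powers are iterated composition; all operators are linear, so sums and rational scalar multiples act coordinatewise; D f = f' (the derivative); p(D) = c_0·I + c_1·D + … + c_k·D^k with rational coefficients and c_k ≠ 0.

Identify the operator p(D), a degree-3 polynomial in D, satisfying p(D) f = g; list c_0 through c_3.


D^0 f = (1/3)x^8 - 2x^6 + x^2 - x
D^1 f = (8/3)x^7 - 12x^5 + 2x - 1
D^2 f = (56/3)x^6 - 60x^4 + 2
D^3 f = 112x^5 - 240x^3
matching coefficients of g against c_0 f + c_1 Df + … from the top degree down determines the c_i
solution: c_0 = -3, c_1 = 2, c_2 = -2, c_3 = -2

c_0 = -3, c_1 = 2, c_2 = -2, c_3 = -2


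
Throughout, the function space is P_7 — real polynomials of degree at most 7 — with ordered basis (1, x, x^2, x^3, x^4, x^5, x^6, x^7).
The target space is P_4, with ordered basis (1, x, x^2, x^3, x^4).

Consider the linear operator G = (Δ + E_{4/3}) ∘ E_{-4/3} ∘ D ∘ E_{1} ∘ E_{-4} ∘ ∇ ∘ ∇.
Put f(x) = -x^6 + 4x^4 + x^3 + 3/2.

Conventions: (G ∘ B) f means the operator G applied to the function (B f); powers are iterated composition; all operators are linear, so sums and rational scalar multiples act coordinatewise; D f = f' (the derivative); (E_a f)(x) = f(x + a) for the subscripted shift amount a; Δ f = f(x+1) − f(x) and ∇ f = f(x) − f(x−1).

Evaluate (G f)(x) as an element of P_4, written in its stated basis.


the result is g(x) = -120x^3 + 1080x^2 - 2244x - 862

∇ f = -6x^5 + 15x^4 - 4x^3 - 6x^2 + 7x - 2
∇ ∇ f = -30x^4 + 120x^3 - 162x^2 + 90x - 12
E_{-4} (∇ ∘ ∇) f = -30x^4 + 600x^3 - 4482x^2 + 14826x - 18324
E_{1} E_{-4} (∇ ∘ ∇) f = -30x^4 + 480x^3 - 2862x^2 + 7542x - 7410
D E_{1} E_{-4} (∇ ∘ ∇) f = -120x^3 + 1440x^2 - 5724x + 7542
E_{-4/3} D E_{1} E_{-4} (∇ ∘ ∇) f = -120x^3 + 1920x^2 - 10204x + 162166/9
Δ (E_{-4/3} ∘ D ∘ E_{1} ∘ E_{-4}) (∇ ∘ ∇) f = -360x^2 + 3480x - 8404
E_{4/3} (E_{-4/3} ∘ D ∘ E_{1} ∘ E_{-4}) (∇ ∘ ∇) f = -120x^3 + 1440x^2 - 5724x + 7542
(Δ + E_{4/3}) (E_{-4/3} ∘ D ∘ E_{1} ∘ E_{-4}) (∇ ∘ ∇) f = -120x^3 + 1080x^2 - 2244x - 862


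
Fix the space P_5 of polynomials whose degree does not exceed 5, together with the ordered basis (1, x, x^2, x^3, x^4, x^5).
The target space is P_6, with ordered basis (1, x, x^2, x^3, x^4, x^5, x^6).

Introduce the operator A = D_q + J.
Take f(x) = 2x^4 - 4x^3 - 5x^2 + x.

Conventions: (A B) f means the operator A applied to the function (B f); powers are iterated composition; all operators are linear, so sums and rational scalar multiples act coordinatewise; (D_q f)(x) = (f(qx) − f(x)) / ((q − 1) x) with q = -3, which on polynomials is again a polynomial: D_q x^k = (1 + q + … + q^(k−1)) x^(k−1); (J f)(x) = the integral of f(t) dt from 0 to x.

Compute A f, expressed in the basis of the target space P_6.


D_q f = -40x^3 - 28x^2 + 10x + 1
J f = (2/5)x^5 - x^4 - (5/3)x^3 + (1/2)x^2
(D_q + J) f = (2/5)x^5 - x^4 - (125/3)x^3 - (55/2)x^2 + 10x + 1

the image equals g(x) = (2/5)x^5 - x^4 - (125/3)x^3 - (55/2)x^2 + 10x + 1


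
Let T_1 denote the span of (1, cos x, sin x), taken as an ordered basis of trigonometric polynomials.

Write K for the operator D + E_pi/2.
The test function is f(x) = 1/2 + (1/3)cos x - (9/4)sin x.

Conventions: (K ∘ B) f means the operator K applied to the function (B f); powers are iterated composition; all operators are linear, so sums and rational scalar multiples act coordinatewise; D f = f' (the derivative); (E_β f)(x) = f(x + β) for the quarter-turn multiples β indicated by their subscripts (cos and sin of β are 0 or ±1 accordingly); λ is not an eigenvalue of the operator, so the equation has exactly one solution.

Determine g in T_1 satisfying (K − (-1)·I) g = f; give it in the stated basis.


g(x) = 1/4 + (29/30)cos x - (19/60)sin x

write g with unknown coordinates in the stated basis and equate coefficients in (K − (-1)·I) g = f
solving from the highest basis element down gives g = 1/4 + (29/30)cos x - (19/60)sin x
check: K g = 1/4 - (19/30)cos x - (29/15)sin x
so K g − (-1)·g = 1/2 + (1/3)cos x - (9/4)sin x = f ✓


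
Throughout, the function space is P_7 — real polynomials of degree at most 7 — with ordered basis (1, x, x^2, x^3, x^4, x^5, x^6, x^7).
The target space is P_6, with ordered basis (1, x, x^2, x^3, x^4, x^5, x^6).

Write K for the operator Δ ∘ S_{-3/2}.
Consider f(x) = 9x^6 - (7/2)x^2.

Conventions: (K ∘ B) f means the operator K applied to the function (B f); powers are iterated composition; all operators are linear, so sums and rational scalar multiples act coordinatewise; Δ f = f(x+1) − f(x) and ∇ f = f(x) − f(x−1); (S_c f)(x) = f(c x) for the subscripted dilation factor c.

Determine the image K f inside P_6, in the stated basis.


g(x) = (19683/32)x^5 + (98415/64)x^4 + (32805/16)x^3 + (98415/64)x^2 + (19179/32)x + 6057/64

S_{-3/2} f = (6561/64)x^6 - (63/8)x^2
Δ S_{-3/2} f = (19683/32)x^5 + (98415/64)x^4 + (32805/16)x^3 + (98415/64)x^2 + (19179/32)x + 6057/64


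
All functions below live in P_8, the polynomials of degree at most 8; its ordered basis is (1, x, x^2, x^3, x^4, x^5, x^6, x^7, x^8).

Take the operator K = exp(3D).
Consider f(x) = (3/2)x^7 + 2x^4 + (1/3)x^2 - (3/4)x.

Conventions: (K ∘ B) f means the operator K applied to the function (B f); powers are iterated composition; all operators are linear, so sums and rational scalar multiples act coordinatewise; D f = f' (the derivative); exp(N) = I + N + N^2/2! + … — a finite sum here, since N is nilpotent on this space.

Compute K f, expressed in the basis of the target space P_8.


the result is g(x) = (3/2)x^7 + (63/2)x^6 + (567/2)x^5 + (2839/2)x^4 + (8553/2)x^3 + (46577/6)x^2 + (31487/4)x + 13773/4

order-1 term: (63/2)x^6 + 24x^3 + 2x - 9/4
order-2 term: (567/2)x^5 + 108x^2 + 3
order-3 term: (2835/2)x^4 + 216x
order-4 term: (8505/2)x^3 + 162
order-5 term: (15309/2)x^2
order-6 term: (15309/2)x
order-7 term: 6561/2
the series for exp(3D) f terminates at order 7
exp(3D) f = (3/2)x^7 + (63/2)x^6 + (567/2)x^5 + (2839/2)x^4 + (8553/2)x^3 + (46577/6)x^2 + (31487/4)x + 13773/4


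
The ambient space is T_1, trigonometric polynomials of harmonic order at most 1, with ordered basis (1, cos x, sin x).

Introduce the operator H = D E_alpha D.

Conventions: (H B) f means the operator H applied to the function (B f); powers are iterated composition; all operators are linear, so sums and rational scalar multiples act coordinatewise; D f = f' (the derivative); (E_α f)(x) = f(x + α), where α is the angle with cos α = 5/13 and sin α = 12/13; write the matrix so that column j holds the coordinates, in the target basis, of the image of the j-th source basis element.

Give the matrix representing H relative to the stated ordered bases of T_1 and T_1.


the matrix is [[0, 0, 0]; [0, -5/13, -12/13]; [0, 12/13, -5/13]] (rows listed top to bottom)

image of 1: 0
image of cos x: -(5/13)cos x + (12/13)sin x
image of sin x: -(12/13)cos x - (5/13)sin x
each image's coordinates form column j of the matrix


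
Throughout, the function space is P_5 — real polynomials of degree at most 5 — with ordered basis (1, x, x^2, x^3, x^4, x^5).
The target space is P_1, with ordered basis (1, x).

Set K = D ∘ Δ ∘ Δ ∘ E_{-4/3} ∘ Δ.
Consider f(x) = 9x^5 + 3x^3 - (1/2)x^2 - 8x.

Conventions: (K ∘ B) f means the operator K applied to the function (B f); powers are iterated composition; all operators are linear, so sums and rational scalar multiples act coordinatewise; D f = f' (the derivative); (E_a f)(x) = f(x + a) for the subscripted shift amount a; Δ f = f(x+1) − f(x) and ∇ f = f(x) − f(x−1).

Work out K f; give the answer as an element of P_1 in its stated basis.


Δ f = 45x^4 + 90x^3 + 99x^2 + 53x + 7/2
E_{-4/3} Δ f = 45x^4 - 150x^3 + 219x^2 - (473/3)x + 679/18
Δ (E_{-4/3} ∘ Δ) f = 180x^3 - 180x^2 + 168x - 131/3
Δ Δ (E_{-4/3} ∘ Δ) f = 540x^2 + 180x + 168
D Δ Δ (E_{-4/3} ∘ Δ) f = 1080x + 180

the image equals g(x) = 1080x + 180


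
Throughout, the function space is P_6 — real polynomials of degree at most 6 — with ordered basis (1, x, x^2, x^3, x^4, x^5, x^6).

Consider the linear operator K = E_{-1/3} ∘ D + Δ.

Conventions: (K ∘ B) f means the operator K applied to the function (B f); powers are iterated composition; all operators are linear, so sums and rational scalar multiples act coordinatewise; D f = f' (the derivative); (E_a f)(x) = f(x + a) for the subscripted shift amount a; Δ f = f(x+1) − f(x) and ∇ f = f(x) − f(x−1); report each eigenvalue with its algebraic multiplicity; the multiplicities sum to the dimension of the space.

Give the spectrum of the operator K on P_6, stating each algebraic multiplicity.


λ = 0 (multiplicity 7)

image of 1: 0
image of x: 2
image of x^2: 4x + 1/3
image of x^3: 6x^2 + x + 4/3
image of x^4: 8x^3 + 2x^2 + (16/3)x + 23/27
image of x^5: 10x^4 + (10/3)x^3 + (40/3)x^2 + (115/27)x + 86/81
image of x^6: 12x^5 + 5x^4 + (80/3)x^3 + (115/9)x^2 + (172/27)x + 79/81
the matrix is upper triangular; its diagonal is (0, 0, 0, 0, 0, 0, 0)
for a triangular matrix the eigenvalues are the diagonal entries, with algebraic multiplicity their repetition count


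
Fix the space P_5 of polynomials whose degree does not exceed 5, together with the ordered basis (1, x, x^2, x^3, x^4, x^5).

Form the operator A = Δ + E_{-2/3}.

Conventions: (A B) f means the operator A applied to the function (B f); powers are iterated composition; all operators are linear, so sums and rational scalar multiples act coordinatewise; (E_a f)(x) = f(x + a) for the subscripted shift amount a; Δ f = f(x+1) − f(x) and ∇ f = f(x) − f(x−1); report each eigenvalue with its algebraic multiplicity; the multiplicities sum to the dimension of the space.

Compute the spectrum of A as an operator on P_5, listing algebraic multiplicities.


image of 1: 1
image of x: x + 1/3
image of x^2: x^2 + (2/3)x + 13/9
image of x^3: x^3 + x^2 + (13/3)x + 19/27
image of x^4: x^4 + (4/3)x^3 + (26/3)x^2 + (76/27)x + 97/81
image of x^5: x^5 + (5/3)x^4 + (130/9)x^3 + (190/27)x^2 + (485/81)x + 211/243
the matrix is upper triangular; its diagonal is (1, 1, 1, 1, 1, 1)
for a triangular matrix the eigenvalues are the diagonal entries, with algebraic multiplicity their repetition count

λ = 1 (multiplicity 6)


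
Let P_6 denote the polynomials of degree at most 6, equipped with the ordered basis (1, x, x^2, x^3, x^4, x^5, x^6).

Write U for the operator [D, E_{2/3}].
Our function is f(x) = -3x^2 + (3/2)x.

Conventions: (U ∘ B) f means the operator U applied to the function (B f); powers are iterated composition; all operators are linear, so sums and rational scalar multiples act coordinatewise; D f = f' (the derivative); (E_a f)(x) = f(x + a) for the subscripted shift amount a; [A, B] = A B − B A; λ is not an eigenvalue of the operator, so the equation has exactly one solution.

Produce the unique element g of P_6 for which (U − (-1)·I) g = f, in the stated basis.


g(x) = -3x^2 + (3/2)x

write g with unknown coordinates in the stated basis and equate coefficients in (U − (-1)·I) g = f
solving from the highest basis element down gives g = -3x^2 + (3/2)x
check: U g = 0
so U g − (-1)·g = -3x^2 + (3/2)x = f ✓


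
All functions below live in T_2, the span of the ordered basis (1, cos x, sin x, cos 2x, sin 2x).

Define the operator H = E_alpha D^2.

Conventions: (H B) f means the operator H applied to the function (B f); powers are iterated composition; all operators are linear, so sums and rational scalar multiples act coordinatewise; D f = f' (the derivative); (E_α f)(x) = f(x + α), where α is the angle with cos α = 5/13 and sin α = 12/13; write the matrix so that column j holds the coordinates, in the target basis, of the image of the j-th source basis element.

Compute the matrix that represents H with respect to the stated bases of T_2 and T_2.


image of 1: 0
image of cos x: -(5/13)cos x + (12/13)sin x
image of sin x: -(12/13)cos x - (5/13)sin x
image of cos 2x: (476/169)cos 2x + (480/169)sin 2x
image of sin 2x: -(480/169)cos 2x + (476/169)sin 2x
each image's coordinates form column j of the matrix

the matrix is [[0, 0, 0, 0, 0]; [0, -5/13, -12/13, 0, 0]; [0, 12/13, -5/13, 0, 0]; [0, 0, 0, 476/169, -480/169]; [0, 0, 0, 480/169, 476/169]] (rows listed top to bottom)


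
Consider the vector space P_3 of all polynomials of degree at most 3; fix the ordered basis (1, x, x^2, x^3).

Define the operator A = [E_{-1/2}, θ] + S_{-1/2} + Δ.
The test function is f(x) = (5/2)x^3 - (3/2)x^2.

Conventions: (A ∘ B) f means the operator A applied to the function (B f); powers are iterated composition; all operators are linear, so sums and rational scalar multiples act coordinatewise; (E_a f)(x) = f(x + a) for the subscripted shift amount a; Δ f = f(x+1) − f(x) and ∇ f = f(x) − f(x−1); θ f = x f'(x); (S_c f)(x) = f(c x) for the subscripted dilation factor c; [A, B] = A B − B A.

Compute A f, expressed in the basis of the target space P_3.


the image equals g(x) = -(5/16)x^3 + (27/8)x^2 + (39/4)x - 11/16

θ f = (15/2)x^3 - 3x^2
E_{-1/2} θ f = (15/2)x^3 - (57/4)x^2 + (69/8)x - 27/16
E_{-1/2} f = (5/2)x^3 - (21/4)x^2 + (27/8)x - 11/16
θ E_{-1/2} f = (15/2)x^3 - (21/2)x^2 + (27/8)x
[E_{-1/2}, θ] f = -(15/4)x^2 + (21/4)x - 27/16
S_{-1/2} f = -(5/16)x^3 - (3/8)x^2
Δ f = (15/2)x^2 + (9/2)x + 1
([E_{-1/2}, θ] + S_{-1/2} + Δ) f = -(5/16)x^3 + (27/8)x^2 + (39/4)x - 11/16


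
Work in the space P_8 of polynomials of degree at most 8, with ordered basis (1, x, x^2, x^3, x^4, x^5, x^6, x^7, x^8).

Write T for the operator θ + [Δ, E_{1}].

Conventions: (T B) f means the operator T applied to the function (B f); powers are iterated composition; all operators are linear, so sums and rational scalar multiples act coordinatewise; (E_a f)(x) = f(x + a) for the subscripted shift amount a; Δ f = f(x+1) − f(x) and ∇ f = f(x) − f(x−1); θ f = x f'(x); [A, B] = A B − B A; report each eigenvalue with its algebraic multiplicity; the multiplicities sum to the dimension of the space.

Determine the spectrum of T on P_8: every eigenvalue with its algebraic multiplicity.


λ = 0 (multiplicity 1), λ = 1 (multiplicity 1), λ = 2 (multiplicity 1), λ = 3 (multiplicity 1), λ = 4 (multiplicity 1), λ = 5 (multiplicity 1), λ = 6 (multiplicity 1), λ = 7 (multiplicity 1), λ = 8 (multiplicity 1)

image of 1: 0
image of x: x
image of x^2: 2x^2
image of x^3: 3x^3
image of x^4: 4x^4
image of x^5: 5x^5
image of x^6: 6x^6
image of x^7: 7x^7
image of x^8: 8x^8
the matrix is upper triangular; its diagonal is (0, 1, 2, 3, 4, 5, 6, 7, 8)
for a triangular matrix the eigenvalues are the diagonal entries, with algebraic multiplicity their repetition count


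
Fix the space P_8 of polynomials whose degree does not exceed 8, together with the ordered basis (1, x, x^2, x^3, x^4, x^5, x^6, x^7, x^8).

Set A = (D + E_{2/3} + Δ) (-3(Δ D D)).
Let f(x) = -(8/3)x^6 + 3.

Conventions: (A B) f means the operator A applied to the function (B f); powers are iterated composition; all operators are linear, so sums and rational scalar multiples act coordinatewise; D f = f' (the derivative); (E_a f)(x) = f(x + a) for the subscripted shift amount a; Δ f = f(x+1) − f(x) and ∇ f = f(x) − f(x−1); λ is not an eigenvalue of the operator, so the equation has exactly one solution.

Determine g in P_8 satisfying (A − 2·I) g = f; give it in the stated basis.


write g with unknown coordinates in the stated basis and equate coefficients in (A − 2·I) g = f
solving from the highest basis element down gives g = (4/3)x^6 - 240x^3 - 2280x^2 - 3200x + 11293/18
check: A g = -480x^3 - 4560x^2 - 6400x + 11320/9
so A g − 2·g = -(8/3)x^6 + 3 = f ✓

g(x) = (4/3)x^6 - 240x^3 - 2280x^2 - 3200x + 11293/18


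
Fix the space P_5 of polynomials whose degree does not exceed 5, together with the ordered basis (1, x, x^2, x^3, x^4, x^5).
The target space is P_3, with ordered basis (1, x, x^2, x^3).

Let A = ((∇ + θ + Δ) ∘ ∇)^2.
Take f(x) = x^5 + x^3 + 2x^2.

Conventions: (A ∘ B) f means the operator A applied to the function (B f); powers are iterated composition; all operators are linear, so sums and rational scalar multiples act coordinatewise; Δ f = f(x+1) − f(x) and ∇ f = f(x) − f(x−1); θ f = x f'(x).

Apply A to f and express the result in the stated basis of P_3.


the result is g(x) = 240x^3 + 300x^2 - 378x + 124

∇ f = 5x^4 - 10x^3 + 13x^2 - 4x
∇ ∇ f = 20x^3 - 60x^2 + 76x - 32
θ ∇ f = 20x^4 - 30x^3 + 26x^2 - 4x
Δ ∇ f = 20x^3 + 16x + 4
(∇ + θ + Δ) ∇ f = 20x^4 + 10x^3 - 34x^2 + 88x - 28
∇ ((∇ + θ + Δ) ∘ ∇) f = 80x^3 - 90x^2 - 18x + 112
∇ ∇ ((∇ + θ + Δ) ∘ ∇) f = 240x^2 - 420x + 152
θ ∇ ((∇ + θ + Δ) ∘ ∇) f = 240x^3 - 180x^2 - 18x
Δ ∇ ((∇ + θ + Δ) ∘ ∇) f = 240x^2 + 60x - 28
(∇ + θ + Δ) ∇ ((∇ + θ + Δ) ∘ ∇) f = 240x^3 + 300x^2 - 378x + 124


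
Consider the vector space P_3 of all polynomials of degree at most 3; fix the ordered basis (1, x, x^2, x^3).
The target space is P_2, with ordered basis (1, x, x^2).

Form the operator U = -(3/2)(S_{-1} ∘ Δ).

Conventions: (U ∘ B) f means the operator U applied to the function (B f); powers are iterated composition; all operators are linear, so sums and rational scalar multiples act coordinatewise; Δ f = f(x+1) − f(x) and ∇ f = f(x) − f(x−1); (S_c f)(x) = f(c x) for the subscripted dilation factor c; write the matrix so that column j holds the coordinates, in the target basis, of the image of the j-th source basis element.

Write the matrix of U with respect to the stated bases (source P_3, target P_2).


image of 1: 0
image of x: -3/2
image of x^2: 3x - 3/2
image of x^3: -(9/2)x^2 + (9/2)x - 3/2
each image's coordinates form column j of the matrix

the matrix is [[0, -3/2, -3/2, -3/2]; [0, 0, 3, 9/2]; [0, 0, 0, -9/2]] (rows listed top to bottom)


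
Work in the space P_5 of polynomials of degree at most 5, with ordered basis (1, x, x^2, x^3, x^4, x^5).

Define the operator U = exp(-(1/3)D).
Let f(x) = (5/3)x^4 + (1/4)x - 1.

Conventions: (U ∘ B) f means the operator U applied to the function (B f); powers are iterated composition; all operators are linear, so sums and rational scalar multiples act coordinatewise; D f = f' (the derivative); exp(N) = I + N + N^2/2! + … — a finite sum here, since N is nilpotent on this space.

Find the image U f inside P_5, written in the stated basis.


g(x) = (5/3)x^4 - (20/9)x^3 + (10/9)x^2 + (1/324)x - 1033/972

order-1 term: -(20/9)x^3 - 1/12
order-2 term: (10/9)x^2
order-3 term: -(20/81)x
order-4 term: 5/243
the series for exp(-(1/3)D) f terminates at order 4
exp(-(1/3)D) f = (5/3)x^4 - (20/9)x^3 + (10/9)x^2 + (1/324)x - 1033/972


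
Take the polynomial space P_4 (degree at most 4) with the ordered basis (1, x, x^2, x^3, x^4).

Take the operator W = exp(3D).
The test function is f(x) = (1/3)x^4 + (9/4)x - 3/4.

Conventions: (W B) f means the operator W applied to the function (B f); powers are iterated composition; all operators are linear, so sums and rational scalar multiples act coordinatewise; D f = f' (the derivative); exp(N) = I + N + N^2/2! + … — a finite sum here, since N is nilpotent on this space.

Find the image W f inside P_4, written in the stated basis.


order-1 term: 4x^3 + 27/4
order-2 term: 18x^2
order-3 term: 36x
order-4 term: 27
the series for exp(3D) f terminates at order 4
exp(3D) f = (1/3)x^4 + 4x^3 + 18x^2 + (153/4)x + 33

the image equals g(x) = (1/3)x^4 + 4x^3 + 18x^2 + (153/4)x + 33


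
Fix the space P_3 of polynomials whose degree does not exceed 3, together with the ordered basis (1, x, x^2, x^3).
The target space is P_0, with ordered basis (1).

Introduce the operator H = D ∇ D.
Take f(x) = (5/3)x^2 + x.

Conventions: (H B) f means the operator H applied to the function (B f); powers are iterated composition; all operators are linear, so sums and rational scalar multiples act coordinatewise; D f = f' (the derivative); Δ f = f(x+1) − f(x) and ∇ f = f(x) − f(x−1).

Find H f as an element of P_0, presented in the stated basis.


g(x) = 0

D f = (10/3)x + 1
∇ D f = 10/3
D ∇ D f = 0


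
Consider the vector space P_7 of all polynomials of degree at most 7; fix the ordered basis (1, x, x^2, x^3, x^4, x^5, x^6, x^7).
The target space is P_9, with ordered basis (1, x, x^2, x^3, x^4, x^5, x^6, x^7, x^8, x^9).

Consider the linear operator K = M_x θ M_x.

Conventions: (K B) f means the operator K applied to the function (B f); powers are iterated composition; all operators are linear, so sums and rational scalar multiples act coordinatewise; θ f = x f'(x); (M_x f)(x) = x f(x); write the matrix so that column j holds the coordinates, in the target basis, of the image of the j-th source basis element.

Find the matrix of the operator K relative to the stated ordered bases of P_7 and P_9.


image of 1: x^2
image of x: 2x^3
image of x^2: 3x^4
image of x^3: 4x^5
image of x^4: 5x^6
image of x^5: 6x^7
image of x^6: 7x^8
image of x^7: 8x^9
each image's coordinates form column j of the matrix

the matrix is [[0, 0, 0, 0, 0, 0, 0, 0]; [0, 0, 0, 0, 0, 0, 0, 0]; [1, 0, 0, 0, 0, 0, 0, 0]; [0, 2, 0, 0, 0, 0, 0, 0]; [0, 0, 3, 0, 0, 0, 0, 0]; [0, 0, 0, 4, 0, 0, 0, 0]; [0, 0, 0, 0, 5, 0, 0, 0]; [0, 0, 0, 0, 0, 6, 0, 0]; [0, 0, 0, 0, 0, 0, 7, 0]; [0, 0, 0, 0, 0, 0, 0, 8]] (rows listed top to bottom)


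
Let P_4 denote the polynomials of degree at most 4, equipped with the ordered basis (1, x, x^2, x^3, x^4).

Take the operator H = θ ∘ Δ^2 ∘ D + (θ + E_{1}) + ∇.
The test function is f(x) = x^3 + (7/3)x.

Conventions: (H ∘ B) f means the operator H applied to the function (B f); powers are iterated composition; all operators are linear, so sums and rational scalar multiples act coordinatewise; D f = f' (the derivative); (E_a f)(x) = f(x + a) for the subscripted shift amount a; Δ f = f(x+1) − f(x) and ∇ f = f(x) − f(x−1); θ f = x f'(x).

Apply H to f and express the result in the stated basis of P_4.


D f = 3x^2 + 7/3
Δ D f = 6x + 3
Δ Δ D f = 6
θ Δ^2 D f = 0
θ f = 3x^3 + (7/3)x
E_{1} f = x^3 + 3x^2 + (16/3)x + 10/3
(θ + E_{1}) f = 4x^3 + 3x^2 + (23/3)x + 10/3
∇ f = 3x^2 - 3x + 10/3
(θ ∘ Δ^2 ∘ D + (θ + E_{1}) + ∇) f = 4x^3 + 6x^2 + (14/3)x + 20/3

the image equals g(x) = 4x^3 + 6x^2 + (14/3)x + 20/3


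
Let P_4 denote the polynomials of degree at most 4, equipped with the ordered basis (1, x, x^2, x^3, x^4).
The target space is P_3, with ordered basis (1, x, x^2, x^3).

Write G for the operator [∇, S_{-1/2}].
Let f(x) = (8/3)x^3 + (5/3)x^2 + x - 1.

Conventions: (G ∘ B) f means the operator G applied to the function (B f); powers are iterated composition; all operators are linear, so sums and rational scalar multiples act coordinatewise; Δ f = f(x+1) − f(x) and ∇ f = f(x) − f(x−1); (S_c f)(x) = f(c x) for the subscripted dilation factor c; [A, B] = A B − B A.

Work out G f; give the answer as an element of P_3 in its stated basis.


g(x) = -3x^2 - (1/2)x - 13/4

S_{-1/2} f = -(1/3)x^3 + (5/12)x^2 - (1/2)x - 1
∇ S_{-1/2} f = -x^2 + (11/6)x - 5/4
∇ f = 8x^2 - (14/3)x + 2
S_{-1/2} ∇ f = 2x^2 + (7/3)x + 2
[∇, S_{-1/2}] f = -3x^2 - (1/2)x - 13/4


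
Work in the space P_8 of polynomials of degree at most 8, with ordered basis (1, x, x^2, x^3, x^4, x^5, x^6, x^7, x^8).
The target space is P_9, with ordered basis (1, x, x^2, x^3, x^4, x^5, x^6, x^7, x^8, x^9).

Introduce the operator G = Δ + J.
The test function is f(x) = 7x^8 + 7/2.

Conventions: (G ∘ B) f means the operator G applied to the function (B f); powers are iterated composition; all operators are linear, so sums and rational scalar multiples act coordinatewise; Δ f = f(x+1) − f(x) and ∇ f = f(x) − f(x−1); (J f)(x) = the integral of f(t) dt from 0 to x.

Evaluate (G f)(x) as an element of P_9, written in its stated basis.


g(x) = (7/9)x^9 + 56x^7 + 196x^6 + 392x^5 + 490x^4 + 392x^3 + 196x^2 + (119/2)x + 7

Δ f = 56x^7 + 196x^6 + 392x^5 + 490x^4 + 392x^3 + 196x^2 + 56x + 7
J f = (7/9)x^9 + (7/2)x
(Δ + J) f = (7/9)x^9 + 56x^7 + 196x^6 + 392x^5 + 490x^4 + 392x^3 + 196x^2 + (119/2)x + 7


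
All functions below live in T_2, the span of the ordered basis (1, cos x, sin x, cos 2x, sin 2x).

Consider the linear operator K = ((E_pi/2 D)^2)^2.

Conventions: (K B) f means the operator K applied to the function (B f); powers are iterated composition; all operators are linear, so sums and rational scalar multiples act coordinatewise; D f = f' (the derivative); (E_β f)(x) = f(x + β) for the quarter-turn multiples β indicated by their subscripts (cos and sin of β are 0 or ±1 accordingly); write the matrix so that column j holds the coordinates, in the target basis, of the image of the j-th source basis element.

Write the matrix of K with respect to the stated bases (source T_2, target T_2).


image of 1: 0
image of cos x: cos x
image of sin x: sin x
image of cos 2x: 16cos 2x
image of sin 2x: 16sin 2x
each image's coordinates form column j of the matrix

the matrix is [[0, 0, 0, 0, 0]; [0, 1, 0, 0, 0]; [0, 0, 1, 0, 0]; [0, 0, 0, 16, 0]; [0, 0, 0, 0, 16]] (rows listed top to bottom)


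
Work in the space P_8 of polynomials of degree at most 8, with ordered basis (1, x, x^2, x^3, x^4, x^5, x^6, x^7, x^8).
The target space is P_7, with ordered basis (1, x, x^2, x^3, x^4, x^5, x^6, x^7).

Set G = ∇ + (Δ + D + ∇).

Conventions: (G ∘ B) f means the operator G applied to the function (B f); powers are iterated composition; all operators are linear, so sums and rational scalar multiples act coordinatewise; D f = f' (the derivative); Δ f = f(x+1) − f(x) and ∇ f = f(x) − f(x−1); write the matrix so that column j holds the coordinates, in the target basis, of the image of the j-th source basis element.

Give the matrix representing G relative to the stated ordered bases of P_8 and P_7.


image of 1: 0
image of x: 4
image of x^2: 8x - 1
image of x^3: 12x^2 - 3x + 3
image of x^4: 16x^3 - 6x^2 + 12x - 1
image of x^5: 20x^4 - 10x^3 + 30x^2 - 5x + 3
image of x^6: 24x^5 - 15x^4 + 60x^3 - 15x^2 + 18x - 1
image of x^7: 28x^6 - 21x^5 + 105x^4 - 35x^3 + 63x^2 - 7x + 3
image of x^8: 32x^7 - 28x^6 + 168x^5 - 70x^4 + 168x^3 - 28x^2 + 24x - 1
each image's coordinates form column j of the matrix

the matrix is [[0, 4, -1, 3, -1, 3, -1, 3, -1]; [0, 0, 8, -3, 12, -5, 18, -7, 24]; [0, 0, 0, 12, -6, 30, -15, 63, -28]; [0, 0, 0, 0, 16, -10, 60, -35, 168]; [0, 0, 0, 0, 0, 20, -15, 105, -70]; [0, 0, 0, 0, 0, 0, 24, -21, 168]; [0, 0, 0, 0, 0, 0, 0, 28, -28]; [0, 0, 0, 0, 0, 0, 0, 0, 32]] (rows listed top to bottom)


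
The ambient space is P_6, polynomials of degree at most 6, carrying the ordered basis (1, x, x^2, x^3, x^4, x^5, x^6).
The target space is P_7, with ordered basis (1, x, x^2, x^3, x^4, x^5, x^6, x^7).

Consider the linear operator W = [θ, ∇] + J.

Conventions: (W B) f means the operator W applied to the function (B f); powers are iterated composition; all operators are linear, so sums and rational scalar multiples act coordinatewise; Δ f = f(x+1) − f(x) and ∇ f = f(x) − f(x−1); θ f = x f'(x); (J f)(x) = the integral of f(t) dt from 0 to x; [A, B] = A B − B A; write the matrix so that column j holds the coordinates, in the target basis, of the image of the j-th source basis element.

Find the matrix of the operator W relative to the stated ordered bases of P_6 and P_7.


image of 1: x
image of x: (1/2)x^2 - 1
image of x^2: (1/3)x^3 - 2x + 2
image of x^3: (1/4)x^4 - 3x^2 + 6x - 3
image of x^4: (1/5)x^5 - 4x^3 + 12x^2 - 12x + 4
image of x^5: (1/6)x^6 - 5x^4 + 20x^3 - 30x^2 + 20x - 5
image of x^6: (1/7)x^7 - 6x^5 + 30x^4 - 60x^3 + 60x^2 - 30x + 6
each image's coordinates form column j of the matrix

the matrix is [[0, -1, 2, -3, 4, -5, 6]; [1, 0, -2, 6, -12, 20, -30]; [0, 1/2, 0, -3, 12, -30, 60]; [0, 0, 1/3, 0, -4, 20, -60]; [0, 0, 0, 1/4, 0, -5, 30]; [0, 0, 0, 0, 1/5, 0, -6]; [0, 0, 0, 0, 0, 1/6, 0]; [0, 0, 0, 0, 0, 0, 1/7]] (rows listed top to bottom)


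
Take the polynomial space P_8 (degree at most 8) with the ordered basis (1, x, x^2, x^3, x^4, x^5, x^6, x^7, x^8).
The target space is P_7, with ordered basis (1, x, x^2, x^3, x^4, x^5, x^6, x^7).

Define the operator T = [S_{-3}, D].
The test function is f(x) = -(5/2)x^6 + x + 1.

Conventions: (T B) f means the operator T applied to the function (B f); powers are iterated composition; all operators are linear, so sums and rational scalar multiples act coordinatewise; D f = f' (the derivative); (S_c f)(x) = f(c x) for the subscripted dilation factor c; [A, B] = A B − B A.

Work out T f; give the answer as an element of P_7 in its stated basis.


D f = -15x^5 + 1
S_{-3} D f = 3645x^5 + 1
S_{-3} f = -(3645/2)x^6 - 3x + 1
D S_{-3} f = -10935x^5 - 3
[S_{-3}, D] f = 14580x^5 + 4

the result is g(x) = 14580x^5 + 4


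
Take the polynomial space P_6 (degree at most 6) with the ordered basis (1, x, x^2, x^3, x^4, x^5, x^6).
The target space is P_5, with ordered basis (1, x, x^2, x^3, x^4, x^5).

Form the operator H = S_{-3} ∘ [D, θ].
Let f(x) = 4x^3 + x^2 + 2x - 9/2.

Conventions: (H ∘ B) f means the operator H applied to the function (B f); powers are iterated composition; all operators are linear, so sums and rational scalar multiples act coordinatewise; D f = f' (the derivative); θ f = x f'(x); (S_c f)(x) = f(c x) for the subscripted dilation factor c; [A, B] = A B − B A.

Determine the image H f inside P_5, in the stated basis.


the result is g(x) = 108x^2 - 6x + 2

θ f = 12x^3 + 2x^2 + 2x
D θ f = 36x^2 + 4x + 2
D f = 12x^2 + 2x + 2
θ D f = 24x^2 + 2x
[D, θ] f = 12x^2 + 2x + 2
S_{-3} [D, θ] f = 108x^2 - 6x + 2


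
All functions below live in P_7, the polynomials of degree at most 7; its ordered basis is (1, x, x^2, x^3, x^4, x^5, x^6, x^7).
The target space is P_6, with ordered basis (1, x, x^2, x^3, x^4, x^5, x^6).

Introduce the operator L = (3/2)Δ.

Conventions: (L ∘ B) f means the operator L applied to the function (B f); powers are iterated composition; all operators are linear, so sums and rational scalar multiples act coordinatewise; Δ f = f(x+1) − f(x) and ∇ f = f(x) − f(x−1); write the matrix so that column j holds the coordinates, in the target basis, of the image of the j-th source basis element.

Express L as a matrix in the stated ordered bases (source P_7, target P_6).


image of 1: 0
image of x: 3/2
image of x^2: 3x + 3/2
image of x^3: (9/2)x^2 + (9/2)x + 3/2
image of x^4: 6x^3 + 9x^2 + 6x + 3/2
image of x^5: (15/2)x^4 + 15x^3 + 15x^2 + (15/2)x + 3/2
image of x^6: 9x^5 + (45/2)x^4 + 30x^3 + (45/2)x^2 + 9x + 3/2
image of x^7: (21/2)x^6 + (63/2)x^5 + (105/2)x^4 + (105/2)x^3 + (63/2)x^2 + (21/2)x + 3/2
each image's coordinates form column j of the matrix

the matrix is [[0, 3/2, 3/2, 3/2, 3/2, 3/2, 3/2, 3/2]; [0, 0, 3, 9/2, 6, 15/2, 9, 21/2]; [0, 0, 0, 9/2, 9, 15, 45/2, 63/2]; [0, 0, 0, 0, 6, 15, 30, 105/2]; [0, 0, 0, 0, 0, 15/2, 45/2, 105/2]; [0, 0, 0, 0, 0, 0, 9, 63/2]; [0, 0, 0, 0, 0, 0, 0, 21/2]] (rows listed top to bottom)


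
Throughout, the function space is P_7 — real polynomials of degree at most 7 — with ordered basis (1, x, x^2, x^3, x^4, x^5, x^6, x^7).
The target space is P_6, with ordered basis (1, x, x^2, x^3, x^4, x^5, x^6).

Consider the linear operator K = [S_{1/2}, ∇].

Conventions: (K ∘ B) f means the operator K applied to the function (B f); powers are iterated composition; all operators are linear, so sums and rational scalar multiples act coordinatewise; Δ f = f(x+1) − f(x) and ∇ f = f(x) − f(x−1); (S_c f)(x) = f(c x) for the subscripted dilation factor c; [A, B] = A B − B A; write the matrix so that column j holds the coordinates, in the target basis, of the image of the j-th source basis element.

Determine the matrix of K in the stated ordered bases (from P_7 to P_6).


the matrix is [[0, 1/2, -3/4, 7/8, -15/16, 31/32, -63/64, 127/128]; [0, 0, 1/2, -9/8, 7/4, -75/32, 93/32, -441/128]; [0, 0, 0, 3/8, -9/8, 35/16, -225/64, 651/128]; [0, 0, 0, 0, 1/4, -15/16, 35/16, -525/128]; [0, 0, 0, 0, 0, 5/32, -45/64, 245/128]; [0, 0, 0, 0, 0, 0, 3/32, -63/128]; [0, 0, 0, 0, 0, 0, 0, 7/128]] (rows listed top to bottom)

image of 1: 0
image of x: 1/2
image of x^2: (1/2)x - 3/4
image of x^3: (3/8)x^2 - (9/8)x + 7/8
image of x^4: (1/4)x^3 - (9/8)x^2 + (7/4)x - 15/16
image of x^5: (5/32)x^4 - (15/16)x^3 + (35/16)x^2 - (75/32)x + 31/32
image of x^6: (3/32)x^5 - (45/64)x^4 + (35/16)x^3 - (225/64)x^2 + (93/32)x - 63/64
image of x^7: (7/128)x^6 - (63/128)x^5 + (245/128)x^4 - (525/128)x^3 + (651/128)x^2 - (441/128)x + 127/128
each image's coordinates form column j of the matrix
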